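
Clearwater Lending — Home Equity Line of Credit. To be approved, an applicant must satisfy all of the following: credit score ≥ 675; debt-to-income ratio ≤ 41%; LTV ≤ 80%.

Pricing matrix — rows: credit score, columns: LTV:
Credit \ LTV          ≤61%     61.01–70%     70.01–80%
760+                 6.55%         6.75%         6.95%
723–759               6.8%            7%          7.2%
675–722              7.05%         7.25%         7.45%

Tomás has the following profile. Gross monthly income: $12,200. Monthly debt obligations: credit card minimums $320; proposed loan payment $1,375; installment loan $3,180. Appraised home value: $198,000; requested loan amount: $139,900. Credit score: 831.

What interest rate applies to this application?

Credit score 831 ≥ 675; Total monthly debts = (320 + 1,375 + 3,180) = 4,875. DTI = 4,875/12,200 = 40% ≤ 41%
LTV = 139,900/198,000 = 70.7% ≤ 80%
Row: 831 falls in 760+. Column: 70.7% falls in 70.01–80%. Rate = 6.95%.

6.95%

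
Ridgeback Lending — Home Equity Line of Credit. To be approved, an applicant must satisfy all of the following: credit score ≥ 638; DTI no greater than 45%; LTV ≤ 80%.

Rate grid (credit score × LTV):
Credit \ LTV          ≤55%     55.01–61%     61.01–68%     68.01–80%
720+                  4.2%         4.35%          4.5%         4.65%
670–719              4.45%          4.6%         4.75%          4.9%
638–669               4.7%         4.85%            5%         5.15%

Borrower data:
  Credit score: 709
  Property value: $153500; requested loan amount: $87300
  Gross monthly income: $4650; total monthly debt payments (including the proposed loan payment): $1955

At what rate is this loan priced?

4.6%

Credit score 709 ≥ 638; Debt-to-income = 1,955/4,650 = 42% — meets 45% limit
LTV: 87,300 ÷ 153,500 = 56.9%, within 80% cap
Row: 709 falls in 670–719. Column: 56.9% falls in 55.01–61%. Rate = 4.6%.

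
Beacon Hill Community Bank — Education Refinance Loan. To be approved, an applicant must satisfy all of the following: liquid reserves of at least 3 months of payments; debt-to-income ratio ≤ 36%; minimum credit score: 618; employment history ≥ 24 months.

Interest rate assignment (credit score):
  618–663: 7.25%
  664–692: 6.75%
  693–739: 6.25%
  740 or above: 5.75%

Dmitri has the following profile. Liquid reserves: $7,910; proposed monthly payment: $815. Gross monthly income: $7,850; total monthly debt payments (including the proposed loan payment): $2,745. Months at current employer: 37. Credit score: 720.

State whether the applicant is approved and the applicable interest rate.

Credit score 720 ≥ 618 (meets minimum)
Reserves = 7,910/815 = 9.7 months ≥ 3
DTI = 2,745/7,850 = 35% ≤ 36%
Employment 37 ≥ 24 months
All requirements met. Score 720 falls in the 693–739 tier → 6.25%.

Approved at 6.25%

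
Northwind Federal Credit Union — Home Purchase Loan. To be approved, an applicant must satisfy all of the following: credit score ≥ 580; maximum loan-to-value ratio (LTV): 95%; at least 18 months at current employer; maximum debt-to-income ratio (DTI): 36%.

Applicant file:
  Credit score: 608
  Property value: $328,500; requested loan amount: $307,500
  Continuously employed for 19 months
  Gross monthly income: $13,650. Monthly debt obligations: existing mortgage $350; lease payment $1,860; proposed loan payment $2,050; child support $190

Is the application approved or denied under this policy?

Approved

Credit score 608 ≥ 580 (meets)
Loan-to-value = 307,500/328,500 = 93.6% — pass (95% max)
Employment 19 ≥ 18 months
Total monthly debts = (350 + 1,860 + 2,050 + 190) = 4,450. DTI: 4,450 ÷ 13,650 = 32.6%, within the 36% cap
All criteria satisfied.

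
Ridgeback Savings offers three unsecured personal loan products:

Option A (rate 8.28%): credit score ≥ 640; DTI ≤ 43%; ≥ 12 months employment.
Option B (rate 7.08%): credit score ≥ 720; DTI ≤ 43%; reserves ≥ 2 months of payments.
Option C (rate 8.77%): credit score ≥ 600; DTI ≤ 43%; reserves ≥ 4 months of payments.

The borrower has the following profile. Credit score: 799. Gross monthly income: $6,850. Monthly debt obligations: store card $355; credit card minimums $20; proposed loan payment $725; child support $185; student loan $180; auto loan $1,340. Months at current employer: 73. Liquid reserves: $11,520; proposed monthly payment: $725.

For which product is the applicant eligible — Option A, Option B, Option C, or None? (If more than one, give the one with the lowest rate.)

Option B

Total debts = (355 + 20 + 725 + 185 + 180 + 1,340) = 2,805; DTI = 2,805/6,850 = 40.9%.
Reserves = 11,520/725 = 15.9 months.
Option A: score 799 ≥ 640; DTI 40.9% ≤ 43%; employment 73 ≥ 12 mo → qualifies.
Option B: score 799 ≥ 720; DTI 40.9% ≤ 43%; reserves 15.9 ≥ 2 mo → qualifies.
Option C: score 799 ≥ 600; DTI 40.9% ≤ 43%; reserves 15.9 ≥ 4 mo → qualifies.
Qualifying: Option A, Option B, Option C. Lowest rate is 7.08% → Option B.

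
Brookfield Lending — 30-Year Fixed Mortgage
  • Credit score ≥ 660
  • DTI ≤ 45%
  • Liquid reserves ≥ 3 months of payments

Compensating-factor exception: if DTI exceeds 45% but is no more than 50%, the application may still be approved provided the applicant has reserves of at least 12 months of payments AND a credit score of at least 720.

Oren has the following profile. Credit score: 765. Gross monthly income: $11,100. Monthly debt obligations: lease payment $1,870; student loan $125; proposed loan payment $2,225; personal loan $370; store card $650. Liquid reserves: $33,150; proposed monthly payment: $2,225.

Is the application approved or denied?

Credit score 765 ≥ 660 (meets base)
Total debts = (1,870 + 125 + 2,225 + 370 + 650) = 5,240. DTI: 5,240 ÷ 11,100 = 47.2%, over the 45% base limit.
Reserves = 33,150/2,225 = 14.9 months ≥ 3
47.2% falls in the override range (45%–50%), so the compensating-factor test applies.
Reserves 14.9 ≥ 12 months; credit score 765 ≥ 720.
Both compensating conditions met → exception applies.

Approved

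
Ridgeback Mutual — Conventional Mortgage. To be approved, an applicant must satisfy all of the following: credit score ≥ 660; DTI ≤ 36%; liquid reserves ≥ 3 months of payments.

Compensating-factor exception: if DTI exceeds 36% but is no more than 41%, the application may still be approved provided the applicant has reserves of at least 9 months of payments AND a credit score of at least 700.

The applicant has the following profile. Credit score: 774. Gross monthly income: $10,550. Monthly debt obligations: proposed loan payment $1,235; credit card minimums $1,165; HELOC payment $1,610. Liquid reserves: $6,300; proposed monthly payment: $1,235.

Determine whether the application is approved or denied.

Credit score 774 ≥ 660 (meets base)
Total debts = (1,235 + 1,165 + 1,610) = 4,010. DTI: 4,010 ÷ 10,550 = 38%, over the 36% base limit.
Reserves: 6,300 ÷ 1,235 = 5.1 months (meets 3-month minimum)
DTI 38% is within the 36%–41% exception band; checking compensating factors.
Override check — reserves: 5.1 mo (short of 9); score: 774 (ok).
Override conditions not both satisfied; exception does not apply.

Denied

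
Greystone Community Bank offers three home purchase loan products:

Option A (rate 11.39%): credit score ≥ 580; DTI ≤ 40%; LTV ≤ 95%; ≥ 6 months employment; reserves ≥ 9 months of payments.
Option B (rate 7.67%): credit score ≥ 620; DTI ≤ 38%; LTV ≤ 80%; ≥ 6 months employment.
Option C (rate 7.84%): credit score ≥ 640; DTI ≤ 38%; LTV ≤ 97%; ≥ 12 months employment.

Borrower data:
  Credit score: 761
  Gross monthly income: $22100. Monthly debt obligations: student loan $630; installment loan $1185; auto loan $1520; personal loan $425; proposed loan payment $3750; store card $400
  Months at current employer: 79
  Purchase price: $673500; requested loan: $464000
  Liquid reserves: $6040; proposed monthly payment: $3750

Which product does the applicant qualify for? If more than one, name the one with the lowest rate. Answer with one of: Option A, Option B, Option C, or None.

Option B

Total debts = (630 + 1,185 + 1,520 + 425 + 3,750 + 400) = 7,910; DTI = 7,910/22,100 = 35.8%.
LTV = 464,000/673,500 = 68.9%.
Reserves = 6,040/3,750 = 1.6 months.
Option A: score 761 ≥ 580; DTI 35.8% ≤ 40%; LTV 68.9% ≤ 95%; employment 79 ≥ 6 mo; reserves 1.6 < 9 mo → does not qualify.
Option B: score 761 ≥ 620; DTI 35.8% ≤ 38%; LTV 68.9% ≤ 80%; employment 79 ≥ 6 mo → qualifies.
Option C: score 761 ≥ 640; DTI 35.8% ≤ 38%; LTV 68.9% ≤ 97%; employment 79 ≥ 12 mo → qualifies.
Qualifying: Option B, Option C. Lowest rate is 7.67% → Option B.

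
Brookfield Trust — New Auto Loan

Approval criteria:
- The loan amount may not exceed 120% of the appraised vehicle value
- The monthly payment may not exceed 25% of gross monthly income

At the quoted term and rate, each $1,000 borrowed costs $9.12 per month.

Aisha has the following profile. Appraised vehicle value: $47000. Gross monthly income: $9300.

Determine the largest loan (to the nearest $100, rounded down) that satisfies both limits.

Payment cap: 25% × $9,300 = $2,325/month.
At $9.12 per $1,000, that supports 2,325/9.12 × 1,000 ≈ $254,934 → $254,900.
LTV cap: 120% × $47,000 = $56,400 → $56,400.
Binding constraint: loan-to-value.

$56,400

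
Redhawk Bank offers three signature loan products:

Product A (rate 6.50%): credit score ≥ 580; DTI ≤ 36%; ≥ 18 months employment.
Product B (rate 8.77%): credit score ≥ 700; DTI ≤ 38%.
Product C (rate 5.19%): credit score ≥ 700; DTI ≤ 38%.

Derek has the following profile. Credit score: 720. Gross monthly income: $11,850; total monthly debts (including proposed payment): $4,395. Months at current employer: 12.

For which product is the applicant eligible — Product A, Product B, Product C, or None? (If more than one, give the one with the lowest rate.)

DTI = 4,395/11,850 = 37.1%.
Product A: score 720 ≥ 580; DTI 37.1% > 36%; employment 12 < 18 mo → does not qualify.
Product B: score 720 ≥ 700; DTI 37.1% ≤ 38% → qualifies.
Product C: score 720 ≥ 700; DTI 37.1% ≤ 38% → qualifies.
Qualifying: Product B, Product C. Lowest rate is 5.19% → Product C.

Product C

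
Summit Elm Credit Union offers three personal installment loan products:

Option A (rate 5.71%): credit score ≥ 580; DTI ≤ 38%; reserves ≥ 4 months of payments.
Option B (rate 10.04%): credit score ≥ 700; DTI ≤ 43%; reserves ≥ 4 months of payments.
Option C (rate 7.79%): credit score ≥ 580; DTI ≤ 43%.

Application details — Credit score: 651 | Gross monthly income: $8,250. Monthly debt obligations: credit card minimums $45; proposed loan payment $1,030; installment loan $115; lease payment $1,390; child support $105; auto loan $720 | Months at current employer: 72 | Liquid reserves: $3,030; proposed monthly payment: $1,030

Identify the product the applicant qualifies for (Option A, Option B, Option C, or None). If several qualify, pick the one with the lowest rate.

Option C

Total debts = (45 + 1,030 + 115 + 1,390 + 105 + 720) = 3,405; DTI = 3,405/8,250 = 41.3%.
Reserves = 3,030/1,030 = 2.9 months.
Option A: score 651 ≥ 580; DTI 41.3% > 38%; reserves 2.9 < 4 mo → does not qualify.
Option B: score 651 < 700; DTI 41.3% ≤ 43%; reserves 2.9 < 4 mo → does not qualify.
Option C: score 651 ≥ 580; DTI 41.3% ≤ 43% → qualifies.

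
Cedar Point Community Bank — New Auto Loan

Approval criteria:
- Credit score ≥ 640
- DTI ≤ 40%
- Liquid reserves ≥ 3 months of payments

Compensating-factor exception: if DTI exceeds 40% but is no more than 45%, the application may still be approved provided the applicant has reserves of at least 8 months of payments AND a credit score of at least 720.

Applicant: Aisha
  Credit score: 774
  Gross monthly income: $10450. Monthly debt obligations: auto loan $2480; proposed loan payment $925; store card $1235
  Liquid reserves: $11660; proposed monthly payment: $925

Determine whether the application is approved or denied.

Credit score 774 ≥ 640 (meets base)
Total debts = (2,480 + 925 + 1,235) = 4,640. DTI = 4,640/10,450 = 44.4% > 40% — standard DTI limit exceeded.
Reserves = 11,660/925 = 12.6 months ≥ 3
44.4% falls in the override range (40%–45%), so the compensating-factor test applies.
Override check — reserves: 12.6 mo (ok); score: 774 (ok).
Both compensating conditions met → exception applies.

Approved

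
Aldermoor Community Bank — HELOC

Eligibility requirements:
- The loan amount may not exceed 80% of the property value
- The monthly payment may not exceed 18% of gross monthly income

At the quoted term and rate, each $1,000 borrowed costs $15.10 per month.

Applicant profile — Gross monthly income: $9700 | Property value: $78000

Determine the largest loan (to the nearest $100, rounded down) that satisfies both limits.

$62,400

Payment cap: 18% × $9,700 = $1,746/month.
At $15.10 per $1,000, that supports 1,746/15.10 × 1,000 ≈ $115,629 → $115,600.
LTV cap: 80% × $78,000 = $62,400 → $62,400.
Binding constraint: loan-to-value.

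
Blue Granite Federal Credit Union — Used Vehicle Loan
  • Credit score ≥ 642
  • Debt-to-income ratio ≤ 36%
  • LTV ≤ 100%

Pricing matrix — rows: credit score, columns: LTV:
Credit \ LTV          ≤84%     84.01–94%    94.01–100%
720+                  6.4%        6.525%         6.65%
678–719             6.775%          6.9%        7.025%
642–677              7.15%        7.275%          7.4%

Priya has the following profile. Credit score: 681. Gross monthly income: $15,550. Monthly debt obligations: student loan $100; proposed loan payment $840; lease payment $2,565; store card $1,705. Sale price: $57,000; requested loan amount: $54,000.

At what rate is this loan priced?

Credit score 681 ≥ 642; Total monthly debts = (100 + 840 + 2,565 + 1,705) = 5,210. Debt-to-income = 5,210/15,550 = 33.5% — meets 36% limit
LTV = 54,000/57,000 = 94.7% ≤ 100%
Row: 681 falls in 678–719. Column: 94.7% falls in 94.01–100%. Rate = 7.025%.

7.025%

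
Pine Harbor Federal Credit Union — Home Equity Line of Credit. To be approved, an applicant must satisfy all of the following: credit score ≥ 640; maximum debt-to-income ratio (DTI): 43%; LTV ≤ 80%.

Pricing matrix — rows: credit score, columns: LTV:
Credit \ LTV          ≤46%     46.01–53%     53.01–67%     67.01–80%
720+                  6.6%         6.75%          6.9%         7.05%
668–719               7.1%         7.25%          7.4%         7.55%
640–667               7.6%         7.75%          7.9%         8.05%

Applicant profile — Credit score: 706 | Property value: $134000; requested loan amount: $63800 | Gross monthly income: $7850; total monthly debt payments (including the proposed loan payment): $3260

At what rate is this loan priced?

7.25%

Credit score 706 ≥ 640; DTI = 3,260/7,850 = 41.5% ≤ 43%
LTV: 63,800 ÷ 134,000 = 47.6%, within 80% cap
Row: 706 falls in 668–719. Column: 47.6% falls in 46.01–53%. Rate = 7.25%.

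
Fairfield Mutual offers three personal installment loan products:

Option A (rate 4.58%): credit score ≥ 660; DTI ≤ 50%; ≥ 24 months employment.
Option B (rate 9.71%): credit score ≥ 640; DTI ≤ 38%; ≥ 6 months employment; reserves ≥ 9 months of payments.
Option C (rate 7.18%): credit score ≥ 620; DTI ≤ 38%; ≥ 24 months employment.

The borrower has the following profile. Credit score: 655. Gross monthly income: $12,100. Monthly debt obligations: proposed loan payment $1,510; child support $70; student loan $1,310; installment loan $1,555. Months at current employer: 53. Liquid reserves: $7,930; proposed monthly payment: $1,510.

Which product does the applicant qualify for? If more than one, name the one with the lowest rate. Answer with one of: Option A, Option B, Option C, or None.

Option C

Total debts = (1,510 + 70 + 1,310 + 1,555) = 4,445; DTI = 4,445/12,100 = 36.7%.
Reserves = 7,930/1,510 = 5.3 months.
Option A: score 655 < 660; DTI 36.7% ≤ 50%; employment 53 ≥ 24 mo → does not qualify.
Option B: score 655 ≥ 640; DTI 36.7% ≤ 38%; employment 53 ≥ 6 mo; reserves 5.3 < 9 mo → does not qualify.
Option C: score 655 ≥ 620; DTI 36.7% ≤ 38%; employment 53 ≥ 24 mo → qualifies.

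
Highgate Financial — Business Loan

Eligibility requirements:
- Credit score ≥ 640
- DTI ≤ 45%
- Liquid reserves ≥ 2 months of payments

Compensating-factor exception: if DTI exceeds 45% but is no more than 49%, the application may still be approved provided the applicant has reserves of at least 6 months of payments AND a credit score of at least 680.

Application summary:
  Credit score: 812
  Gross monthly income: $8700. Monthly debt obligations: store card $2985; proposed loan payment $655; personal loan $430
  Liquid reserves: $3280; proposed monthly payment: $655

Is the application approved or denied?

Denied

Credit score 812 ≥ 640 (meets base)
Total debts = (2,985 + 655 + 430) = 4,070. DTI: 4,070 ÷ 8,700 = 46.8%, over the 45% base limit.
Liquid reserves cover 3,280/655 = 5.0 months — ≥ 2 required
DTI 46.8% is within the 45%–49% exception band; checking compensating factors.
Override check — reserves: 5.0 mo (short of 6); score: 812 (ok).
Compensating-factor requirement not fully met.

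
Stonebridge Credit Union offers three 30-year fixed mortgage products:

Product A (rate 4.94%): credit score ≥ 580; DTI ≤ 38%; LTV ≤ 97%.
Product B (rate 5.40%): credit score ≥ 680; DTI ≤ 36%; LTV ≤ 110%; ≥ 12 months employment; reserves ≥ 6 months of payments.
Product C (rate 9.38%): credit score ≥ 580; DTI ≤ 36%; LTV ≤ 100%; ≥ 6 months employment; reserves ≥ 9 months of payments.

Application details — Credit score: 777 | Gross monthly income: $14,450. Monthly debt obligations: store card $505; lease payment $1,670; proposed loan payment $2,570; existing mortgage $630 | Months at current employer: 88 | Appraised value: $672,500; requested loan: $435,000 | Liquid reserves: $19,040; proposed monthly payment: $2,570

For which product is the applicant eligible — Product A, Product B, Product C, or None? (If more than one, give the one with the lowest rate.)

Product A

Total debts = (505 + 1,670 + 2,570 + 630) = 5,375; DTI = 5,375/14,450 = 37.2%.
LTV = 435,000/672,500 = 64.7%.
Reserves = 19,040/2,570 = 7.4 months.
Product A: score 777 ≥ 580; DTI 37.2% ≤ 38%; LTV 64.7% ≤ 97% → qualifies.
Product B: score 777 ≥ 680; DTI 37.2% > 36%; LTV 64.7% ≤ 110%; employment 88 ≥ 12 mo; reserves 7.4 ≥ 6 mo → does not qualify.
Product C: score 777 ≥ 580; DTI 37.2% > 36%; LTV 64.7% ≤ 100%; employment 88 ≥ 6 mo; reserves 7.4 < 9 mo → does not qualify.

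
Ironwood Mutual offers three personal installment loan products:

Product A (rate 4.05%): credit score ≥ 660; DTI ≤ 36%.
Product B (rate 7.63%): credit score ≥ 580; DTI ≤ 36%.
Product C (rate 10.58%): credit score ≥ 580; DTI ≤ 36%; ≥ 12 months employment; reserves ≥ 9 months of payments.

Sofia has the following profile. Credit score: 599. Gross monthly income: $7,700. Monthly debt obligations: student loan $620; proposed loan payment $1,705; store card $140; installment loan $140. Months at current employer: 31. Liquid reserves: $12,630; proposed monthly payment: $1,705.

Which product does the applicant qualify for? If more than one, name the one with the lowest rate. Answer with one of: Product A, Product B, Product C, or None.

Total debts = (620 + 1,705 + 140 + 140) = 2,605; DTI = 2,605/7,700 = 33.8%.
Reserves = 12,630/1,705 = 7.4 months.
Product A: score 599 < 660; DTI 33.8% ≤ 36% → does not qualify.
Product B: score 599 ≥ 580; DTI 33.8% ≤ 36% → qualifies.
Product C: score 599 ≥ 580; DTI 33.8% ≤ 36%; employment 31 ≥ 12 mo; reserves 7.4 < 9 mo → does not qualify.

Product B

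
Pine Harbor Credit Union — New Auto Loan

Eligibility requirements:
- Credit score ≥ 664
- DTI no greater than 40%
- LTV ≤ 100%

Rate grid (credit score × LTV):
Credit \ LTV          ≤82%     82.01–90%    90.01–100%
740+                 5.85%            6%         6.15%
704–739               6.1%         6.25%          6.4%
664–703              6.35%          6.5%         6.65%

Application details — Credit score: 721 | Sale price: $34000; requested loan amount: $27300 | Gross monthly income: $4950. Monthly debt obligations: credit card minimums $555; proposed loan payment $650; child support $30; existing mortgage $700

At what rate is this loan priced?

Credit score 721 ≥ 664; Total monthly debts = (555 + 650 + 30 + 700) = 1,935. Debt-to-income = 1,935/4,950 = 39.1% — meets 40% limit
LTV = 27,300/34,000 = 80.3% ≤ 100%
Score 721 is in the 704–739 band; LTV 80.3% is in the ≤82% band → 6.1%.

6.1%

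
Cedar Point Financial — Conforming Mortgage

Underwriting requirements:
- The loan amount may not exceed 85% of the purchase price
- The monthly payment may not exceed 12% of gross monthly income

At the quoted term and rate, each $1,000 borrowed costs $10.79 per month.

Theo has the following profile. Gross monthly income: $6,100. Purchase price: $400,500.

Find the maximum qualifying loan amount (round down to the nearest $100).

$67,800

Payment cap: 12% × $6,100 = $732/month.
At $10.79 per $1,000, that supports 732/10.79 × 1,000 ≈ $67,840 → $67,800.
LTV cap: 85% × $400,500 = $340,425 → $340,400.
Binding constraint: payment-to-income.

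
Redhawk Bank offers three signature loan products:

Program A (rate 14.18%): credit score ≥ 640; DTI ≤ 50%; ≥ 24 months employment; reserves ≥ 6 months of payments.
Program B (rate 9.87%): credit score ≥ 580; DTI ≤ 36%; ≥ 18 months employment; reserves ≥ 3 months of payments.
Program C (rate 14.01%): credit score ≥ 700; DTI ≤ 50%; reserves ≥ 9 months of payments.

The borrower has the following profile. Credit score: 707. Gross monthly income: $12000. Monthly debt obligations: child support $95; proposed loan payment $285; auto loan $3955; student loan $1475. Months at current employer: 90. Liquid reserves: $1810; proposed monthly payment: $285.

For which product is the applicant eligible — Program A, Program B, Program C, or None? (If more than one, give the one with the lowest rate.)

Total debts = (95 + 285 + 3,955 + 1,475) = 5,810; DTI = 5,810/12,000 = 48.4%.
Reserves = 1,810/285 = 6.4 months.
Program A: score 707 ≥ 640; DTI 48.4% ≤ 50%; employment 90 ≥ 24 mo; reserves 6.4 ≥ 6 mo → qualifies.
Program B: score 707 ≥ 580; DTI 48.4% > 36%; employment 90 ≥ 18 mo; reserves 6.4 ≥ 3 mo → does not qualify.
Program C: score 707 ≥ 700; DTI 48.4% ≤ 50%; reserves 6.4 < 9 mo → does not qualify.

Program A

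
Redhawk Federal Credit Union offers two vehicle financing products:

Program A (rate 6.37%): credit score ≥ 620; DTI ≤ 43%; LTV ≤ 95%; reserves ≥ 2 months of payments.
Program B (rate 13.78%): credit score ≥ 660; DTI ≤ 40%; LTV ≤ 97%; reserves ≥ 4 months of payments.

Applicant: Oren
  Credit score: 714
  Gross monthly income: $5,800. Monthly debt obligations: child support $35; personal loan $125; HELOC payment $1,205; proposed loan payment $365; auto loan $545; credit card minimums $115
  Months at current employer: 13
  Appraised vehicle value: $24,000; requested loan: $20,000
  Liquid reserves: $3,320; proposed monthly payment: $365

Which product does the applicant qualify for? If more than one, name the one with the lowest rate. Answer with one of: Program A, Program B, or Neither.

Total debts = (35 + 125 + 1,205 + 365 + 545 + 115) = 2,390; DTI = 2,390/5,800 = 41.2%.
LTV = 20,000/24,000 = 83.3%.
Reserves = 3,320/365 = 9.1 months.
Program A: score 714 ≥ 620; DTI 41.2% ≤ 43%; LTV 83.3% ≤ 95%; reserves 9.1 ≥ 2 mo → qualifies.
Program B: score 714 ≥ 660; DTI 41.2% > 40%; LTV 83.3% ≤ 97%; reserves 9.1 ≥ 4 mo → does not qualify.

Program A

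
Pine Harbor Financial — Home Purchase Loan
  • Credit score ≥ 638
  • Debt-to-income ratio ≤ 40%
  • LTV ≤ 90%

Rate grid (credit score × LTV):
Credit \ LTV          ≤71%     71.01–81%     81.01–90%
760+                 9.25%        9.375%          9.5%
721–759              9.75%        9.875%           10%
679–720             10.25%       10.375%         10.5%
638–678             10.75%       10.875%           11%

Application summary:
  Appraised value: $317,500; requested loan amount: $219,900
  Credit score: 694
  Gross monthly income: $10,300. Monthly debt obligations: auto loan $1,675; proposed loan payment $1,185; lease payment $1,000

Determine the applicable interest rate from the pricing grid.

Credit score 694 ≥ 638; Total monthly debts = (1,675 + 1,185 + 1,000) = 3,860. DTI: 3,860 ÷ 10,300 = 37.5%, within the 40% cap
LTV = 219,900/317,500 = 69.3% ≤ 90%
Score 694 is in the 679–720 band; LTV 69.3% is in the ≤71% band → 10.25%.

10.25%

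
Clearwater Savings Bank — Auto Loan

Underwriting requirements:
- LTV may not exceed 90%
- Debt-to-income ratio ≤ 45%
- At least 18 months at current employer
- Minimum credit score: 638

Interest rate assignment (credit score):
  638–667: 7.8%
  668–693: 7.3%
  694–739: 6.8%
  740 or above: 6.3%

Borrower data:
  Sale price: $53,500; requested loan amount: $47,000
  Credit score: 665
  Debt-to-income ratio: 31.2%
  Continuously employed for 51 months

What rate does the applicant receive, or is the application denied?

Approved at 7.8%

Credit score 665 ≥ 638 (meets minimum)
LTV = 47,000/53,500 = 87.9% ≤ 90%
Debt-to-income 31.2% vs 45% cap — pass
Employment 51 ≥ 18 months
All requirements met. Score 665 falls in the 638–667 tier → 7.8%.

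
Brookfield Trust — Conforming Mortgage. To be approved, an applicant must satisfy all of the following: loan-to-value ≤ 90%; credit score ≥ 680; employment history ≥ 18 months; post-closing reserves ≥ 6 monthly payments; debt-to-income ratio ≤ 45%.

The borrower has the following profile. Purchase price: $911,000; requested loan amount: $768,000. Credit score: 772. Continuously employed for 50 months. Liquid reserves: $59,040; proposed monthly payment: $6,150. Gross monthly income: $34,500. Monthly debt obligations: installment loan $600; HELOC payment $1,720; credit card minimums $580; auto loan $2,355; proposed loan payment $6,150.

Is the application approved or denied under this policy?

Approved

LTV = 768,000/911,000 = 84.3% ≤ 90%
Credit score 772 ≥ 680 (meets)
Employment 50 ≥ 18 months
Reserves: 59,040 ÷ 6,150 = 9.6 months (meets 6-month minimum)
Total monthly debts = (600 + 1,720 + 580 + 2,355 + 6,150) = 11,405. DTI: 11,405 ÷ 34,500 = 33.1%, within the 45% cap
All criteria satisfied.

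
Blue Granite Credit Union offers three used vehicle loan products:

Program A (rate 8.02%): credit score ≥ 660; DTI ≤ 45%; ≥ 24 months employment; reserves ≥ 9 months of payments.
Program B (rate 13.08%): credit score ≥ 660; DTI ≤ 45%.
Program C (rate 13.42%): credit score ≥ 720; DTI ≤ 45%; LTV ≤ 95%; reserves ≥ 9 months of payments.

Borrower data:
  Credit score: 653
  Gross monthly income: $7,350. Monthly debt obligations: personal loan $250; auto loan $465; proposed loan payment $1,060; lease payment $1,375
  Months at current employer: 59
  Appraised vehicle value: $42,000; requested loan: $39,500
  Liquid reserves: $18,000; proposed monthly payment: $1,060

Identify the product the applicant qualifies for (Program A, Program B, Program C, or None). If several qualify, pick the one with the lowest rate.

None

Total debts = (250 + 465 + 1,060 + 1,375) = 3,150; DTI = 3,150/7,350 = 42.9%.
LTV = 39,500/42,000 = 94%.
Reserves = 18,000/1,060 = 17.0 months.
Program A: score 653 < 660; DTI 42.9% ≤ 45%; employment 59 ≥ 24 mo; reserves 17.0 ≥ 9 mo → does not qualify.
Program B: score 653 < 660; DTI 42.9% ≤ 45% → does not qualify.
Program C: score 653 < 720; DTI 42.9% ≤ 45%; LTV 94% ≤ 95%; reserves 17.0 ≥ 9 mo → does not qualify.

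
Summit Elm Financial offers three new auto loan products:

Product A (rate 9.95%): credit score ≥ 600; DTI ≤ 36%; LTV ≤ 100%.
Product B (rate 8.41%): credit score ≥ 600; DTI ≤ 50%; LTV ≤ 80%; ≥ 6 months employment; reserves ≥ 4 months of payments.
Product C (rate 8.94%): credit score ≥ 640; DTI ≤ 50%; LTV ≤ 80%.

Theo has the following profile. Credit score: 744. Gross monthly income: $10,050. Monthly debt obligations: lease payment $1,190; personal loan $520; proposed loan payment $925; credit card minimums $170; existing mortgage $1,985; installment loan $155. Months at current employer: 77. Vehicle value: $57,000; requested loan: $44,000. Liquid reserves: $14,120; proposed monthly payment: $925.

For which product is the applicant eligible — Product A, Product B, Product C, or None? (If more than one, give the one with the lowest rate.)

Product B

Total debts = (1,190 + 520 + 925 + 170 + 1,985 + 155) = 4,945; DTI = 4,945/10,050 = 49.2%.
LTV = 44,000/57,000 = 77.2%.
Reserves = 14,120/925 = 15.3 months.
Product A: score 744 ≥ 600; DTI 49.2% > 36%; LTV 77.2% ≤ 100% → does not qualify.
Product B: score 744 ≥ 600; DTI 49.2% ≤ 50%; LTV 77.2% ≤ 80%; employment 77 ≥ 6 mo; reserves 15.3 ≥ 4 mo → qualifies.
Product C: score 744 ≥ 640; DTI 49.2% ≤ 50%; LTV 77.2% ≤ 80% → qualifies.
Qualifying: Product B, Product C. Lowest rate is 8.41% → Product B.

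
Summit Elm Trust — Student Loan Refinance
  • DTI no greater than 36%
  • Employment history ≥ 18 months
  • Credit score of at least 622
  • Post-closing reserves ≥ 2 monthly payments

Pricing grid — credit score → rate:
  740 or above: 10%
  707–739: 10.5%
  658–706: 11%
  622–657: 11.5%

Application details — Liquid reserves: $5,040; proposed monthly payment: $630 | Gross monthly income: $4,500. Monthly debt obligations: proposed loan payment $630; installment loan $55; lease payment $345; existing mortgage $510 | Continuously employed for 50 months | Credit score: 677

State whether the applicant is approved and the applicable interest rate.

Approved at 11%

Credit score 677 ≥ 622 (meets minimum)
Liquid reserves cover 5,040/630 = 8.0 months — ≥ 2 required
Employment 50 ≥ 18 months
Total monthly debts = (630 + 55 + 345 + 510) = 1,540. DTI = 1,540/4,500 = 34.2% ≤ 36%
All requirements met. Score 677 falls in the 658–706 tier → 11%.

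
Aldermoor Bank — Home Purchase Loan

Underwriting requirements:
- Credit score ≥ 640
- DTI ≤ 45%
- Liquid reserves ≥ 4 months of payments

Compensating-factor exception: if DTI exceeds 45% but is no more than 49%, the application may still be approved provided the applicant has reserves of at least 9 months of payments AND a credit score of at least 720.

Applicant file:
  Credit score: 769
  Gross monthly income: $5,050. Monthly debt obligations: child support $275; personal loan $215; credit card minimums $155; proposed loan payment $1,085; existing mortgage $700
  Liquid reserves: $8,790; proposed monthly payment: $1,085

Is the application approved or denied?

Denied

Credit score 769 ≥ 640 (meets base)
Total debts = (275 + 215 + 155 + 1,085 + 700) = 2,430. DTI = 2,430/5,050 = 48.1% > 45% — standard DTI limit exceeded.
Reserves: 8,790 ÷ 1,085 = 8.1 months (meets 4-month minimum)
DTI 48.1% is within the 45%–49% exception band; checking compensating factors.
Override check — reserves: 8.1 mo (short of 9); score: 769 (ok).
Compensating-factor requirement not fully met.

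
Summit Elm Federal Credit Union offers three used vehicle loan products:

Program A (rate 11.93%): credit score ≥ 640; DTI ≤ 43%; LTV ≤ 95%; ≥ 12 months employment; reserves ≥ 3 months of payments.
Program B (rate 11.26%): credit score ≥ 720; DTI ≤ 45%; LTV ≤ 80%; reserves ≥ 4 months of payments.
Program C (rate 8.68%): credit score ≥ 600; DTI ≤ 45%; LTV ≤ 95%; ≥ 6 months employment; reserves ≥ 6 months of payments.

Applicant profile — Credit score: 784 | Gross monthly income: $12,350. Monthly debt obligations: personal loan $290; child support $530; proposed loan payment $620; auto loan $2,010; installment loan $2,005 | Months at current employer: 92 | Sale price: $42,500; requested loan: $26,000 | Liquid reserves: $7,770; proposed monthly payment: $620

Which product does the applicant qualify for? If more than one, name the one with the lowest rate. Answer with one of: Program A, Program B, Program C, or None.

Total debts = (290 + 530 + 620 + 2,010 + 2,005) = 5,455; DTI = 5,455/12,350 = 44.2%.
LTV = 26,000/42,500 = 61.2%.
Reserves = 7,770/620 = 12.5 months.
Program A: score 784 ≥ 640; DTI 44.2% > 43%; LTV 61.2% ≤ 95%; employment 92 ≥ 12 mo; reserves 12.5 ≥ 3 mo → does not qualify.
Program B: score 784 ≥ 720; DTI 44.2% ≤ 45%; LTV 61.2% ≤ 80%; reserves 12.5 ≥ 4 mo → qualifies.
Program C: score 784 ≥ 600; DTI 44.2% ≤ 45%; LTV 61.2% ≤ 95%; employment 92 ≥ 6 mo; reserves 12.5 ≥ 6 mo → qualifies.
Qualifying: Program B, Program C. Lowest rate is 8.68% → Program C.

Program C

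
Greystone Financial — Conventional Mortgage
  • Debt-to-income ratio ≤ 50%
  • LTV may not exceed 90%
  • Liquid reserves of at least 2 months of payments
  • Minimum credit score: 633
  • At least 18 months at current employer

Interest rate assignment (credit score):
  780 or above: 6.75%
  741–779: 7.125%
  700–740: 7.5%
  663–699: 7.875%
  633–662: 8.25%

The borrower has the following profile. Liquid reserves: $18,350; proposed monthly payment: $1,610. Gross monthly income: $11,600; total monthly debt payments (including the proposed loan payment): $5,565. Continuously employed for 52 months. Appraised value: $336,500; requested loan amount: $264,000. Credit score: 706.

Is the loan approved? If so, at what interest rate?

Approved at 7.5%

Credit score 706 ≥ 633 (meets minimum)
Reserves: 18,350 ÷ 1,610 = 11.4 months (meets 2-month minimum)
Employment 52 ≥ 18 months
Debt-to-income = 5,565/11,600 = 48% — meets 50% limit
LTV = 264,000/336,500 = 78.5% ≤ 90%
All requirements met. Score 706 falls in the 700–740 tier → 7.5%.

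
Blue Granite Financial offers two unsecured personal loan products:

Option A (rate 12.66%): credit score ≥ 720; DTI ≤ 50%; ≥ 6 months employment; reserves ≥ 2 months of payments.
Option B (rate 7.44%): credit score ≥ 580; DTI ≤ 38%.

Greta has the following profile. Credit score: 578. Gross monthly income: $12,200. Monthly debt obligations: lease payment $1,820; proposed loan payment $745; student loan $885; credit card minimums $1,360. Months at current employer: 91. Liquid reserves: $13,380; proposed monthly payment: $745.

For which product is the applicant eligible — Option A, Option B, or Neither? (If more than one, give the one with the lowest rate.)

Neither

Total debts = (1,820 + 745 + 885 + 1,360) = 4,810; DTI = 4,810/12,200 = 39.4%.
Reserves = 13,380/745 = 18.0 months.
Option A: score 578 < 720; DTI 39.4% ≤ 50%; employment 91 ≥ 6 mo; reserves 18.0 ≥ 2 mo → does not qualify.
Option B: score 578 < 580; DTI 39.4% > 38% → does not qualify.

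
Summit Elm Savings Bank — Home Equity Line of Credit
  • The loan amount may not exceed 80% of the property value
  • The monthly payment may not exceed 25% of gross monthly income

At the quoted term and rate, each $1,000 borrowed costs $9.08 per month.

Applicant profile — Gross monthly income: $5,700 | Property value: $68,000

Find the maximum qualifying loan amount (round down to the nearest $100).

Payment cap: 25% × $5,700 = $1,425/month.
At $9.08 per $1,000, that supports 1,425/9.08 × 1,000 ≈ $156,938 → $156,900.
LTV cap: 80% × $68,000 = $54,400 → $54,400.
Binding constraint: loan-to-value.

$54,400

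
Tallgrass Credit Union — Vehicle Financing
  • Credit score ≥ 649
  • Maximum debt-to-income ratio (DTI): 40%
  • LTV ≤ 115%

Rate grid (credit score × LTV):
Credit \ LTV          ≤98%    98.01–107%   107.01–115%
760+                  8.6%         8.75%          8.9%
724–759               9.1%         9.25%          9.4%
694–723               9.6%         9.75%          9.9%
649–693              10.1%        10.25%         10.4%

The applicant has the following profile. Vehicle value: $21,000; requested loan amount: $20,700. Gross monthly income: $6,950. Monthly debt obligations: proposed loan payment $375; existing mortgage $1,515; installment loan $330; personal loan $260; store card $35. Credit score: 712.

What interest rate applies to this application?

9.75%

Credit score 712 ≥ 649; Total monthly debts = (375 + 1,515 + 330 + 260 + 35) = 2,515. Debt-to-income = 2,515/6,950 = 36.2% — meets 40% limit
Loan-to-value = 20,700/21,000 = 98.6% — pass (115% max)
Credit 712 → row 694–723; LTV 98.6% → column 98.01–107%. Grid cell → 9.75%.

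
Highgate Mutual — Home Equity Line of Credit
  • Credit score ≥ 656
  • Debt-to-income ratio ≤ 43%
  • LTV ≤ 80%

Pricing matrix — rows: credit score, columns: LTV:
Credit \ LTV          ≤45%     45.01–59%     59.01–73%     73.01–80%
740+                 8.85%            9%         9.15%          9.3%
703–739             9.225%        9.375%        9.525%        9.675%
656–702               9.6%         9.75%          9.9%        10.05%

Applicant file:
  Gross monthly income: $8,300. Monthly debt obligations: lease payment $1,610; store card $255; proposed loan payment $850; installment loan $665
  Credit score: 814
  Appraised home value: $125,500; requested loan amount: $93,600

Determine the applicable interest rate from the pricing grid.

Credit score 814 ≥ 656; Total monthly debts = (1,610 + 255 + 850 + 665) = 3,380. DTI = 3,380/8,300 = 40.7% ≤ 43%
LTV: 93,600 ÷ 125,500 = 74.6%, within 80% cap
Credit 814 → row 740+; LTV 74.6% → column 73.01–80%. Grid cell → 9.3%.

9.3%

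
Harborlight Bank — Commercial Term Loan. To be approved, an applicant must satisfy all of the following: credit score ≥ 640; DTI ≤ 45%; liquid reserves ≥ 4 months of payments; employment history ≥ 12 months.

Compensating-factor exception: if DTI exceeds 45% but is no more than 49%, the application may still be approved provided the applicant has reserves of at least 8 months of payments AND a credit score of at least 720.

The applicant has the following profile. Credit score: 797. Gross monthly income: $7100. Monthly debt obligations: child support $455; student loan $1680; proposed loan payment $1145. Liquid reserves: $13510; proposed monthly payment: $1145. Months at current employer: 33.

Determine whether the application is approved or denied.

Credit score 797 ≥ 640 (meets base)
Total debts = (455 + 1,680 + 1,145) = 3,280. DTI: 3,280 ÷ 7,100 = 46.2%, over the 45% base limit.
Reserves: 13,510 ÷ 1,145 = 11.8 months (meets 4-month minimum)
Employment 33 ≥ 12 months
46.2% falls in the override range (45%–49%), so the compensating-factor test applies.
Reserves 11.8 ≥ 8 months; credit score 797 ≥ 720.
Both override conditions satisfied; DTI exception granted.

Approved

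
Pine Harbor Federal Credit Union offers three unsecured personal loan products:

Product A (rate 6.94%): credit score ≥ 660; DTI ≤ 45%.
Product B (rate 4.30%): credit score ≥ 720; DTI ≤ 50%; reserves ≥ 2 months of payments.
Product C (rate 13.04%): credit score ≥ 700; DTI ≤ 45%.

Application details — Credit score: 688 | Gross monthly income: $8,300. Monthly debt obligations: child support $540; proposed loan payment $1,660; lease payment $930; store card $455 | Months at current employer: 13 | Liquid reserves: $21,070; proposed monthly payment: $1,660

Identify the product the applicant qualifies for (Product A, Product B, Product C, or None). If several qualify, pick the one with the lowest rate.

Total debts = (540 + 1,660 + 930 + 455) = 3,585; DTI = 3,585/8,300 = 43.2%.
Reserves = 21,070/1,660 = 12.7 months.
Product A: score 688 ≥ 660; DTI 43.2% ≤ 45% → qualifies.
Product B: score 688 < 720; DTI 43.2% ≤ 50%; reserves 12.7 ≥ 2 mo → does not qualify.
Product C: score 688 < 700; DTI 43.2% ≤ 45% → does not qualify.

Product A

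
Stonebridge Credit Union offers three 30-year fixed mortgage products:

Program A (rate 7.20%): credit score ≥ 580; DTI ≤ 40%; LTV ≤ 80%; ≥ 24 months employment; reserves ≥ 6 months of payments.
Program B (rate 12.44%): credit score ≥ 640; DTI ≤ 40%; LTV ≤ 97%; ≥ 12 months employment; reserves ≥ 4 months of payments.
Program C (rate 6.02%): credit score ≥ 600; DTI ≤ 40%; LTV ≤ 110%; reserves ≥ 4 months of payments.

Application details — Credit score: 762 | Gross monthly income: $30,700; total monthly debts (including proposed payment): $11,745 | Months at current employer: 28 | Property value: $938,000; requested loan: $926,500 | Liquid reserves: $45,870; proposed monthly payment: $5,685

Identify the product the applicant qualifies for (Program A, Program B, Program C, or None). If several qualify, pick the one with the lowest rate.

Program C

DTI = 11,745/30,700 = 38.3%.
LTV = 926,500/938,000 = 98.8%.
Reserves = 45,870/5,685 = 8.1 months.
Program A: score 762 ≥ 580; DTI 38.3% ≤ 40%; LTV 98.8% > 80%; employment 28 ≥ 24 mo; reserves 8.1 ≥ 6 mo → does not qualify.
Program B: score 762 ≥ 640; DTI 38.3% ≤ 40%; LTV 98.8% > 97%; employment 28 ≥ 12 mo; reserves 8.1 ≥ 4 mo → does not qualify.
Program C: score 762 ≥ 600; DTI 38.3% ≤ 40%; LTV 98.8% ≤ 110%; reserves 8.1 ≥ 4 mo → qualifies.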